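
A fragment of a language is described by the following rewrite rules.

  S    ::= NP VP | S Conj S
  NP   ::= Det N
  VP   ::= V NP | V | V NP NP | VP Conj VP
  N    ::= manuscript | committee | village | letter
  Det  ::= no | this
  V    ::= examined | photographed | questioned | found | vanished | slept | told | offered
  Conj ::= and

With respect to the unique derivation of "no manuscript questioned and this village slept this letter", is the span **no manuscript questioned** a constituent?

Yes

[S [S [NP [Det no] [N manuscript]] [VP [V questioned]]] [Conj and] [S [NP [Det this] [N village]] [VP [V slept] [NP [Det this] [N letter]]]]]
The words 'no manuscript questioned' are exhaustively dominated by a single S node (built by S → NP VP), so they form a constituent.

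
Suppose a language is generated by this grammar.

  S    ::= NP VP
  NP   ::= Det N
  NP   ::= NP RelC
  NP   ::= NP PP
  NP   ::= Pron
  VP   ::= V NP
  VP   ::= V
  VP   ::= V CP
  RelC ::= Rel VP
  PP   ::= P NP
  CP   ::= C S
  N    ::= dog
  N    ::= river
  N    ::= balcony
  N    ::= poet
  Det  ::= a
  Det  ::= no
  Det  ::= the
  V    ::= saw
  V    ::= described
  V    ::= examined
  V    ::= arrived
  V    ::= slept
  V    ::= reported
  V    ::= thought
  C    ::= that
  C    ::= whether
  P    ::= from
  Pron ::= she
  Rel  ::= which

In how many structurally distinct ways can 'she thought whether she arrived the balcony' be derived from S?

[S [NP [Pron she]] [VP [V thought] [CP [C whether] [S [NP [Pron she]] [VP [V arrived] [NP [Det the] [N balcony]]]]]]]
No rule offers an alternative attachment or grouping for any span, so this is the only derivation.

1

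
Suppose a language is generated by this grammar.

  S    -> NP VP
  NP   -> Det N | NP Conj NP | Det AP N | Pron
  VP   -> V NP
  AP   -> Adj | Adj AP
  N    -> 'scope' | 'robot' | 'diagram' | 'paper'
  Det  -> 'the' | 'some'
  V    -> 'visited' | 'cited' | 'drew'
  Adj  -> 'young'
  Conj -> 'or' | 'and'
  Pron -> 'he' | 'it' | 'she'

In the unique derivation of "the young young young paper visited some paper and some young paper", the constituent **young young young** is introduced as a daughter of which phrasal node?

NP

S
  NP
    Det: the
    AP
      Adj: young
      AP
        Adj: young
        AP
          Adj: young
    N: paper
  VP
    V: visited
    NP
      NP
        Det: some
        N: paper
      Conj: and
      NP
        Det: some
        AP
          Adj: young
        N: paper
The span 'young young young' is the AP node built by AP → Adj AP.
Its mother is the NP built by NP → Det AP N.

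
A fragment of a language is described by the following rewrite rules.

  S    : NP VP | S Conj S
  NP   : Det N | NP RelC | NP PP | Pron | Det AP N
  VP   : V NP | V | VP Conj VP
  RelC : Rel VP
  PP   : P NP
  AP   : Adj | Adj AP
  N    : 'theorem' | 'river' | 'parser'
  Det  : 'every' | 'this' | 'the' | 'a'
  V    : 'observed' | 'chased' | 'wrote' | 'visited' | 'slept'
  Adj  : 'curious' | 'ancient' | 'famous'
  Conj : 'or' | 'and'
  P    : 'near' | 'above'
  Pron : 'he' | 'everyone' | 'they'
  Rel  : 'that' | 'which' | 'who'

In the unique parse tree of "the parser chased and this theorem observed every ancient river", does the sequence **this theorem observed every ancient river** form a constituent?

Yes

[S [S [NP [Det the] [N parser]] [VP [V chased]]] [Conj and] [S [NP [Det this] [N theorem]] [VP [V observed] [NP [Det every] [AP [Adj ancient]] [N river]]]]]
The words 'this theorem observed every ancient river' are exhaustively dominated by a single S node (built by S → NP VP), so they form a constituent.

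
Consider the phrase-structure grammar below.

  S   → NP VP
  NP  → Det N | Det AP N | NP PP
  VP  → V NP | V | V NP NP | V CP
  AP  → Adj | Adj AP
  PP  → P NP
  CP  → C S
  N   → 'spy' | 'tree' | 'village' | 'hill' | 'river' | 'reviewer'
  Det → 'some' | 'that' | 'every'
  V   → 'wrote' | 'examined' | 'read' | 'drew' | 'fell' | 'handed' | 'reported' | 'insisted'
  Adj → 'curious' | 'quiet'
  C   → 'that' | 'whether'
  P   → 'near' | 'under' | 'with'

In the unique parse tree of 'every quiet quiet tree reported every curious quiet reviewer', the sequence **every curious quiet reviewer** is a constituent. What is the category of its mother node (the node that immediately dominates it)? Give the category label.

VP

S
  NP
    Det: every
    AP
      Adj: quiet
      AP
        Adj: quiet
    N: tree
  VP
    V: reported
    NP
      Det: every
      AP
        Adj: curious
        AP
          Adj: quiet
      N: reviewer
The span 'every curious quiet reviewer' is the NP node built by NP → Det AP N.
Its mother is the VP built by VP → V NP.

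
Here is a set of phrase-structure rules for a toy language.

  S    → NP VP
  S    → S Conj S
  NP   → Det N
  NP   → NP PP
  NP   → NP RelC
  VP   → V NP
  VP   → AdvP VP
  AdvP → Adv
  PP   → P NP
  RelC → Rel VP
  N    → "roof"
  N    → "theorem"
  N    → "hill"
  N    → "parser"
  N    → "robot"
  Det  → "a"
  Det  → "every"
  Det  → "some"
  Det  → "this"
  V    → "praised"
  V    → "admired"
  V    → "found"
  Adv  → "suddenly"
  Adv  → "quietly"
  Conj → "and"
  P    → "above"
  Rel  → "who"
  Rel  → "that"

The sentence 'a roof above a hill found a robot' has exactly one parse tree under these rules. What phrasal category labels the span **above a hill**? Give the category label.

PP

S
  NP
    NP
      Det: a
      N: roof
    PP
      P: above
      NP
        Det: a
        N: hill
  VP
    V: found
    NP
      Det: a
      N: robot
The span 'above a hill' is the PP node built by PP → P NP.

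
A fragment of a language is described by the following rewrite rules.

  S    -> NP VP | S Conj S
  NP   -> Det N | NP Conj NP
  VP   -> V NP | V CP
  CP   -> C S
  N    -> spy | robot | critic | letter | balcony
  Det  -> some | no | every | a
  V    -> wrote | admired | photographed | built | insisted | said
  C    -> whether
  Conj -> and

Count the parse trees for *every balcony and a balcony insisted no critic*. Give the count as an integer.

[S [NP [NP [Det every] [N balcony]] [Conj and] [NP [Det a] [N balcony]]] [VP [V insisted] [NP [Det no] [N critic]]]]
No rule offers an alternative attachment or grouping for any span, so this is the only derivation.

1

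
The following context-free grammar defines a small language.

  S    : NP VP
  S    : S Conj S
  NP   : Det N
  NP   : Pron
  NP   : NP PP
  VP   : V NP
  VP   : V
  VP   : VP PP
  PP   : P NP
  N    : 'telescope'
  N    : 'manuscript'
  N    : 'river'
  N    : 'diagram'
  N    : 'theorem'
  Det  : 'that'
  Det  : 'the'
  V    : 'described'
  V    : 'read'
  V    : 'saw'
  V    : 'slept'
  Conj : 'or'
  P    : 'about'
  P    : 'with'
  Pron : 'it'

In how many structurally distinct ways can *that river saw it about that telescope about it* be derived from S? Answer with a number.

5

Two of the 5 distinct bracketings:
[S [NP [Det that] [N river]] [VP [V saw] [NP [NP [Pron it]] [PP [P about] [NP [NP [Det that] [N telescope]] [PP [P about] [NP [Pron it]]]]]]]]
[S [NP [Det that] [N river]] [VP [V saw] [NP [NP [NP [Pron it]] [PP [P about] [NP [Det that] [N telescope]]]] [PP [P about] [NP [Pron it]]]]]]
The trees differ in how a recursive rule is bracketed over the same span.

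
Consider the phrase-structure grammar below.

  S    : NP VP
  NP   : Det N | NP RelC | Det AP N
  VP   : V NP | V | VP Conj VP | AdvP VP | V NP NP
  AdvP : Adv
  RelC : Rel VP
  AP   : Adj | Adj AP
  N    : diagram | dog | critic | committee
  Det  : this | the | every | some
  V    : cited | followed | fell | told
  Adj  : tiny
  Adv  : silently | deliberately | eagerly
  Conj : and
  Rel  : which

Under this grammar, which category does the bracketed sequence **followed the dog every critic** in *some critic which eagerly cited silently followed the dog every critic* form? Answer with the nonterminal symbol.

S
  NP
    NP
      Det: some
      N: critic
    RelC
      Rel: which
      VP
        AdvP
          Adv: eagerly
        VP
          V: cited
  VP
    AdvP
      Adv: silently
    VP
      V: followed
      NP
        Det: the
        N: dog
      NP
        Det: every
        N: critic
The span 'followed the dog every critic' is the VP node built by VP → V NP NP.

VP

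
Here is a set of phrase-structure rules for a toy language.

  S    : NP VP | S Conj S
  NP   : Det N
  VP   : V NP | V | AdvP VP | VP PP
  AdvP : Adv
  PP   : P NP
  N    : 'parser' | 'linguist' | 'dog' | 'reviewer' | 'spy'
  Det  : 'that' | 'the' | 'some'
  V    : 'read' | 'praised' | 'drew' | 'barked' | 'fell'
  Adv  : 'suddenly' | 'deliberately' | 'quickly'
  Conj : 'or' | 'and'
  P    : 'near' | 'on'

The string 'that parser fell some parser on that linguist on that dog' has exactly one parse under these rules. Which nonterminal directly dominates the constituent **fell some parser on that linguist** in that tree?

VP

[S [NP [Det that] [N parser]] [VP [VP [VP [V fell] [NP [Det some] [N parser]]] [PP [P on] [NP [Det that] [N linguist]]]] [PP [P on] [NP [Det that] [N dog]]]]]
The span 'fell some parser on that linguist' is the VP node built by VP → VP PP.
Its mother is the VP built by VP → VP PP.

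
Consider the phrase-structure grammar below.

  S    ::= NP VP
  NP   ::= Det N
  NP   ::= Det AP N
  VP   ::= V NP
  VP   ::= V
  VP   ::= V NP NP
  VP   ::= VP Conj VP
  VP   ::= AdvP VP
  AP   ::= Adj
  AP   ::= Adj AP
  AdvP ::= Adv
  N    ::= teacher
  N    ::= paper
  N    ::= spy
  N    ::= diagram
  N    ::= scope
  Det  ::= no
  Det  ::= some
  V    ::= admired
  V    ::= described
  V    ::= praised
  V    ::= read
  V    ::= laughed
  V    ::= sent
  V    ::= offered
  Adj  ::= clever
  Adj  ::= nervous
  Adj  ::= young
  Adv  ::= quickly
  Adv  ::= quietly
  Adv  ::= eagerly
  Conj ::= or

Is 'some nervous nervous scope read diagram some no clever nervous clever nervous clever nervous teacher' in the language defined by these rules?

A V word can never sit immediately before an N word in any string this grammar generates, so the substring 'read diagram' rules out a derivation.

Ungrammatical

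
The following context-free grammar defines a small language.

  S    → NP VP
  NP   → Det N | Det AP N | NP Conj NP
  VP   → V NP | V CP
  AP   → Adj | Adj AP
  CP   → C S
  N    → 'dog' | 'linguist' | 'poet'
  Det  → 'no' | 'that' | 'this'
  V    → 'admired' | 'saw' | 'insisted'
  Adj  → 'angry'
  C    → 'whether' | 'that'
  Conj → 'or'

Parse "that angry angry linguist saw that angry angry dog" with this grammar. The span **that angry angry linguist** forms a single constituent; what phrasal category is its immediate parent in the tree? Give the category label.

S
  NP
    Det: that
    AP
      Adj: angry
      AP
        Adj: angry
    N: linguist
  VP
    V: saw
    NP
      Det: that
      AP
        Adj: angry
        AP
          Adj: angry
      N: dog
The span 'that angry angry linguist' is the NP node built by NP → Det AP N.
Its mother is the S built by S → NP VP.

S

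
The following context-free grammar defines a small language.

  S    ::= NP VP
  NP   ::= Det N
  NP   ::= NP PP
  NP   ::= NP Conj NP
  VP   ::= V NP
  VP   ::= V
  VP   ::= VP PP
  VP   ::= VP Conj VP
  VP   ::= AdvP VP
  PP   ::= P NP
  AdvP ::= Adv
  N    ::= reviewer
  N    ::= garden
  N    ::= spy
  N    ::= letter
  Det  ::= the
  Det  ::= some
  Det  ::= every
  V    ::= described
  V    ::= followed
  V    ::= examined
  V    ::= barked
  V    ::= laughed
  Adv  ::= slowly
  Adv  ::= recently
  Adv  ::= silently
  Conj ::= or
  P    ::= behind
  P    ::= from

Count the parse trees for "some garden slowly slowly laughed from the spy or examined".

Two of the 6 distinct bracketings:
[S [NP [Det some] [N garden]] [VP [VP [VP [AdvP [Adv slowly]] [VP [AdvP [Adv slowly]] [VP [V laughed]]]] [PP [P from] [NP [Det the] [N spy]]]] [Conj or] [VP [V examined]]]]
[S [NP [Det some] [N garden]] [VP [VP [AdvP [Adv slowly]] [VP [VP [AdvP [Adv slowly]] [VP [V laughed]]] [PP [P from] [NP [Det the] [N spy]]]]] [Conj or] [VP [V examined]]]]
The trees differ in how a recursive rule is bracketed over the same span.

6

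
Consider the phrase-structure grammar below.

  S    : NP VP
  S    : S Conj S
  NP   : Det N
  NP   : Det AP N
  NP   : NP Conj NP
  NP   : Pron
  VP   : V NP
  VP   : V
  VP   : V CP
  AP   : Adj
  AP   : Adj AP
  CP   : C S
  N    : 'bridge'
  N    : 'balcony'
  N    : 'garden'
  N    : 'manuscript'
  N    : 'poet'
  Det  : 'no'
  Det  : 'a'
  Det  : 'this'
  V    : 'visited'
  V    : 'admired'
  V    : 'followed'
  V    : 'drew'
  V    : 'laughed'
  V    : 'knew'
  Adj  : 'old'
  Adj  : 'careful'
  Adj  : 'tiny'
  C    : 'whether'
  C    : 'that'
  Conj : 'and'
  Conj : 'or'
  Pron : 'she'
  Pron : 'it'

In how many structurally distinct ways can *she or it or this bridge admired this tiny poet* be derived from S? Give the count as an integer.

The two bracketings:
[S [NP [NP [Pron she]] [Conj or] [NP [NP [Pron it]] [Conj or] [NP [Det this] [N bridge]]]] [VP [V admired] [NP [Det this] [AP [Adj tiny]] [N poet]]]]
[S [NP [NP [NP [Pron she]] [Conj or] [NP [Pron it]]] [Conj or] [NP [Det this] [N bridge]]] [VP [V admired] [NP [Det this] [AP [Adj tiny]] [N poet]]]]
The trees differ in how a recursive rule is bracketed over the same span.

2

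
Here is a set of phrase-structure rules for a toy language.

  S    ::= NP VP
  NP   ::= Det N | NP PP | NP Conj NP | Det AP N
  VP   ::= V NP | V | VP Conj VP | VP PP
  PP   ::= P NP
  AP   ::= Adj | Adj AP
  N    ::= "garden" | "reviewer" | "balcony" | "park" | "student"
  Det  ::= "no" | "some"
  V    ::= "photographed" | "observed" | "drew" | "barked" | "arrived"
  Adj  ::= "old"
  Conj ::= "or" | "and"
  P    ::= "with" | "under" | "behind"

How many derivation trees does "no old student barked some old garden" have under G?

[S [NP [Det no] [AP [Adj old]] [N student]] [VP [V barked] [NP [Det some] [AP [Adj old]] [N garden]]]]
No rule offers an alternative attachment or grouping for any span, so this is the only derivation.

1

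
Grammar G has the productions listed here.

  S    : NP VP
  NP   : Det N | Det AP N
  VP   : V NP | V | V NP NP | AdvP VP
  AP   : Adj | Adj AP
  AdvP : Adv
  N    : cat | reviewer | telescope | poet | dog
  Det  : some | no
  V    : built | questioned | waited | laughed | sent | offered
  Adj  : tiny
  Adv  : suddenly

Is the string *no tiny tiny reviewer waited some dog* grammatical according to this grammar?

Grammatical

[S [NP [Det no] [AP [Adj tiny] [AP [Adj tiny]]] [N reviewer]] [VP [V waited] [NP [Det some] [N dog]]]]
The bracketing above is licensed at every node by one of the given productions, with S at the root.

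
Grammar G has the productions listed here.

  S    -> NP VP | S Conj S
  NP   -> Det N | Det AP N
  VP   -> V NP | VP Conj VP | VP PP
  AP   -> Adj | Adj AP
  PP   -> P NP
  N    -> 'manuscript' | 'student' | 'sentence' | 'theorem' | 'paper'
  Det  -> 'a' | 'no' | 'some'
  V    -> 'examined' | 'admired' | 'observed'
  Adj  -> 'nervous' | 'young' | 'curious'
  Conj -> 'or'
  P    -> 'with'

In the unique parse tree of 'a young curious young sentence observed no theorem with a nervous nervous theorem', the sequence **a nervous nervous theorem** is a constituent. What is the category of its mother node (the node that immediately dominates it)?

PP

S
  NP
    Det: a
    AP
      Adj: young
      AP
        Adj: curious
        AP
          Adj: young
    N: sentence
  VP
    VP
      V: observed
      NP
        Det: no
        N: theorem
    PP
      P: with
      NP
        Det: a
        AP
          Adj: nervous
          AP
            Adj: nervous
        N: theorem
The span 'a nervous nervous theorem' is the NP node built by NP → Det AP N.
Its mother is the PP built by PP → P NP.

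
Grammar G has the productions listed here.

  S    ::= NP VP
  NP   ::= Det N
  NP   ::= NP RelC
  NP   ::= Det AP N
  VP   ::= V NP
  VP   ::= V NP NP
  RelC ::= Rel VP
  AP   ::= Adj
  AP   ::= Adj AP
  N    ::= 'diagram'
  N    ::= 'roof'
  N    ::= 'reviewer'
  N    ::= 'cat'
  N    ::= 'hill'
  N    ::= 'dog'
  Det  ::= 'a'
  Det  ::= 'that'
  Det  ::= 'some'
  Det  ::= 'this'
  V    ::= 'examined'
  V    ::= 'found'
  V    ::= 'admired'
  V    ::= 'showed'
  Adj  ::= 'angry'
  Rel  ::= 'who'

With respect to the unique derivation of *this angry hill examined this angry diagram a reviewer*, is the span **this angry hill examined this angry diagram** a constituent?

No

[S [NP [Det this] [AP [Adj angry]] [N hill]] [VP [V examined] [NP [Det this] [AP [Adj angry]] [N diagram]] [NP [Det a] [N reviewer]]]]
The smallest constituent containing 'this angry hill examined this angry diagram' is the S spanning 'this angry hill examined this angry diagram a reviewer'; no single node in the tree dominates exactly the given words.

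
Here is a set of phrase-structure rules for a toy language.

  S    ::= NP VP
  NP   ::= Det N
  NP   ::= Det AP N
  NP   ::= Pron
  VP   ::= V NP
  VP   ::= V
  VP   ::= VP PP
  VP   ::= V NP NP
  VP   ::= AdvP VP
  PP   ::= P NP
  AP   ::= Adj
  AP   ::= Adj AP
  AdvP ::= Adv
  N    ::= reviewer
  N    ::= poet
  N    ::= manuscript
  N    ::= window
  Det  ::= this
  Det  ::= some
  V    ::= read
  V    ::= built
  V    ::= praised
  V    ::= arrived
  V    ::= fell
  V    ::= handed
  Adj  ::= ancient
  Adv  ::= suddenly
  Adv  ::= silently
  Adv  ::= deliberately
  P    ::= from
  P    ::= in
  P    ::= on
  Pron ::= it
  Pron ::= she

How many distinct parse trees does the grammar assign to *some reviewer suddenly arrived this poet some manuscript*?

1

[S [NP [Det some] [N reviewer]] [VP [AdvP [Adv suddenly]] [VP [V arrived] [NP [Det this] [N poet]] [NP [Det some] [N manuscript]]]]]
No rule offers an alternative attachment or grouping for any span, so this is the only derivation.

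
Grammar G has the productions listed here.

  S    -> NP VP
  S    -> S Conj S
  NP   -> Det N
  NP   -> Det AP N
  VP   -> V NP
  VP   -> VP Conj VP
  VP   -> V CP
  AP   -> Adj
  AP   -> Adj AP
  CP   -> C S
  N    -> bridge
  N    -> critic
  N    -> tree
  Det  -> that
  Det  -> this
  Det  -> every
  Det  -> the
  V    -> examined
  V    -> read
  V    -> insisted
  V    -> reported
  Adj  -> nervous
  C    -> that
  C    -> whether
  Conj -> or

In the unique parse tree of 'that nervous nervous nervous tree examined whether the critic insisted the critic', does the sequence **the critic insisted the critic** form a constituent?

[S [NP [Det that] [AP [Adj nervous] [AP [Adj nervous] [AP [Adj nervous]]]] [N tree]] [VP [V examined] [CP [C whether] [S [NP [Det the] [N critic]] [VP [V insisted] [NP [Det the] [N critic]]]]]]]
The words 'the critic insisted the critic' are exhaustively dominated by a single S node (built by S → NP VP), so they form a constituent.

Yes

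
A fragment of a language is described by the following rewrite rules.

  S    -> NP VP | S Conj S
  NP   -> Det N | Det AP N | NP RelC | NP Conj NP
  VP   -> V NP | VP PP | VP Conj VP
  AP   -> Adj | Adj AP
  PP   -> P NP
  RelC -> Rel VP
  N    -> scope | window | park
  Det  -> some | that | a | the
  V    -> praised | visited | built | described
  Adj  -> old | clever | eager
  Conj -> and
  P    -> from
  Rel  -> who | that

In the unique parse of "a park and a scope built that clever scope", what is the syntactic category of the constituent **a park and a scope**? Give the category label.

[S [NP [NP [Det a] [N park]] [Conj and] [NP [Det a] [N scope]]] [VP [V built] [NP [Det that] [AP [Adj clever]] [N scope]]]]
The span 'a park and a scope' is the NP node built by NP → NP Conj NP.

NP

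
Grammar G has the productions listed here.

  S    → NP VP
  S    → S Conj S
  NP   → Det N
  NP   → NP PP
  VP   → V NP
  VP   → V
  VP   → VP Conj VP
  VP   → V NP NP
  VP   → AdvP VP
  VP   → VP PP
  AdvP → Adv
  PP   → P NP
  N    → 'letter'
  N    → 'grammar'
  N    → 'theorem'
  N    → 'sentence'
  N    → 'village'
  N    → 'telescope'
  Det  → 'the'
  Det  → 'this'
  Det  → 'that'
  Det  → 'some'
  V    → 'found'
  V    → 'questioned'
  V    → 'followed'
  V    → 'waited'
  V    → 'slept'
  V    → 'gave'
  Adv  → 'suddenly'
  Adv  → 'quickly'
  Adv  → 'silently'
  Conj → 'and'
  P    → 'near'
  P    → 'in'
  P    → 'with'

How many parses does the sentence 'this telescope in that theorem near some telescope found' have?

The two bracketings:
[S [NP [NP [Det this] [N telescope]] [PP [P in] [NP [NP [Det that] [N theorem]] [PP [P near] [NP [Det some] [N telescope]]]]]] [VP [V found]]]
[S [NP [NP [NP [Det this] [N telescope]] [PP [P in] [NP [Det that] [N theorem]]]] [PP [P near] [NP [Det some] [N telescope]]]] [VP [V found]]]
The trees differ in how a recursive rule is bracketed over the same span.

2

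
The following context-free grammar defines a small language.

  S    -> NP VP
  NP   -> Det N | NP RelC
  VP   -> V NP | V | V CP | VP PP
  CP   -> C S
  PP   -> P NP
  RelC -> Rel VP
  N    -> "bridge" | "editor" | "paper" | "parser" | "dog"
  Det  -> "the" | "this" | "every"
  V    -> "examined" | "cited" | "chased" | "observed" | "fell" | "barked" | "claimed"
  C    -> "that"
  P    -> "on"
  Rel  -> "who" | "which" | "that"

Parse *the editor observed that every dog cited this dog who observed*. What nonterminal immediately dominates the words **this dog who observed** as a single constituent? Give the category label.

S
  NP
    Det: the
    N: editor
  VP
    V: observed
    CP
      C: that
      S
        NP
          Det: every
          N: dog
        VP
          V: cited
          NP
            NP
              Det: this
              N: dog
            RelC
              Rel: who
              VP
                V: observed
The span 'this dog who observed' is the NP node built by NP → NP RelC.

NP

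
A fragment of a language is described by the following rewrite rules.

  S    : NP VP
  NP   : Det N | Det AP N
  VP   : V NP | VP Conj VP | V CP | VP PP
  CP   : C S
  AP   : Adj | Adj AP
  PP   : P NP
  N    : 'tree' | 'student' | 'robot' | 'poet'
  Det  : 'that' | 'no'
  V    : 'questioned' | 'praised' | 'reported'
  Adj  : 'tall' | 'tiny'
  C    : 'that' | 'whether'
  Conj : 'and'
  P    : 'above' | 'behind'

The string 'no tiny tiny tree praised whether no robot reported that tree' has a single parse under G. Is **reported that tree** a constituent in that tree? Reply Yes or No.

Yes

[S [NP [Det no] [AP [Adj tiny] [AP [Adj tiny]]] [N tree]] [VP [V praised] [CP [C whether] [S [NP [Det no] [N robot]] [VP [V reported] [NP [Det that] [N tree]]]]]]]
The words 'reported that tree' are exhaustively dominated by a single VP node (built by VP → V NP), so they form a constituent.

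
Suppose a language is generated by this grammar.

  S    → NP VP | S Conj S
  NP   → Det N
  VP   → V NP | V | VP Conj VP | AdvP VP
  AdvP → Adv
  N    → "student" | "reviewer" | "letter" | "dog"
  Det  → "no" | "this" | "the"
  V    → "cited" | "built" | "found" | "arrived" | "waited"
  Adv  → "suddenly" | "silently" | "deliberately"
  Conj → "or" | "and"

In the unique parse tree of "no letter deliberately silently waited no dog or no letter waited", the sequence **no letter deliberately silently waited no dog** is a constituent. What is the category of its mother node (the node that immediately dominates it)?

S

S
  S
    NP
      Det: no
      N: letter
    VP
      AdvP
        Adv: deliberately
      VP
        AdvP
          Adv: silently
        VP
          V: waited
          NP
            Det: no
            N: dog
  Conj: or
  S
    NP
      Det: no
      N: letter
    VP
      V: waited
The span 'no letter deliberately silently waited no dog' is the S node built by S → NP VP.
Its mother is the S built by S → S Conj S.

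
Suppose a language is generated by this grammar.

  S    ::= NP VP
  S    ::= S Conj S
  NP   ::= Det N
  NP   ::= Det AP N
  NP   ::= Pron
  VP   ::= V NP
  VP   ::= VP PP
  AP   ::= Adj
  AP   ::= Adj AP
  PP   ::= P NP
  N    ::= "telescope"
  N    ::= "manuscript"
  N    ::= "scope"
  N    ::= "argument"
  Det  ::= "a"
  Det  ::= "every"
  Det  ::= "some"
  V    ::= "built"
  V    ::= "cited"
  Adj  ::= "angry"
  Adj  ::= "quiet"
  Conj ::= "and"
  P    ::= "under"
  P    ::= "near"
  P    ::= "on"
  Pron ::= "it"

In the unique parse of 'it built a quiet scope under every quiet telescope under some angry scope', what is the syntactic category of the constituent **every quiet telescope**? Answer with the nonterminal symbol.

NP

S
  NP
    Pron: it
  VP
    VP
      VP
        V: built
        NP
          Det: a
          AP
            Adj: quiet
          N: scope
      PP
        P: under
        NP
          Det: every
          AP
            Adj: quiet
          N: telescope
    PP
      P: under
      NP
        Det: some
        AP
          Adj: angry
        N: scope
The span 'every quiet telescope' is the NP node built by NP → Det AP N.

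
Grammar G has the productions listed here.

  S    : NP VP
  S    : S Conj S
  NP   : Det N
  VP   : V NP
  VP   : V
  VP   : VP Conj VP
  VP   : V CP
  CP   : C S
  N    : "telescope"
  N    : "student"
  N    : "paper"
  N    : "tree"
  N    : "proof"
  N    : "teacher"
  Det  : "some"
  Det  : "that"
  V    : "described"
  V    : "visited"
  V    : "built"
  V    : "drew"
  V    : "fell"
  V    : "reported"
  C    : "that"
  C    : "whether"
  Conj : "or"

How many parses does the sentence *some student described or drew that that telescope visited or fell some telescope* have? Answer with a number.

Two of the 3 distinct bracketings:
[S [NP [Det some] [N student]] [VP [VP [V described]] [Conj or] [VP [VP [V drew] [CP [C that] [S [NP [Det that] [N telescope]] [VP [V visited]]]]] [Conj or] [VP [V fell] [NP [Det some] [N telescope]]]]]]
[S [NP [Det some] [N student]] [VP [VP [V described]] [Conj or] [VP [V drew] [CP [C that] [S [NP [Det that] [N telescope]] [VP [VP [V visited]] [Conj or] [VP [V fell] [NP [Det some] [N telescope]]]]]]]]]
The trees differ in how a recursive rule is bracketed over the same span.

3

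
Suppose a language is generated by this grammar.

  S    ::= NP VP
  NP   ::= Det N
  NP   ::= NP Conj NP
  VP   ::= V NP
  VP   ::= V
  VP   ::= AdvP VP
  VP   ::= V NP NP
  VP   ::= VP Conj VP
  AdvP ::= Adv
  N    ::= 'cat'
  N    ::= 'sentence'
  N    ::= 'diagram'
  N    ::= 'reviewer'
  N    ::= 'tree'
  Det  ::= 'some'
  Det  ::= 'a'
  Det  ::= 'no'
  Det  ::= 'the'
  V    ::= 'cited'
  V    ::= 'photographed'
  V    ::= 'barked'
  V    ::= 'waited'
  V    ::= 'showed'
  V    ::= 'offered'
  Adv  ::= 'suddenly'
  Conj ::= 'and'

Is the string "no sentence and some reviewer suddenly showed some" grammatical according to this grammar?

For S → NP VP, every NP-prefix leaves a non-VP remainder: after 'no sentence' the remainder is not a VP; after 'no sentence and some reviewer' the remainder is not a VP.

Ungrammatical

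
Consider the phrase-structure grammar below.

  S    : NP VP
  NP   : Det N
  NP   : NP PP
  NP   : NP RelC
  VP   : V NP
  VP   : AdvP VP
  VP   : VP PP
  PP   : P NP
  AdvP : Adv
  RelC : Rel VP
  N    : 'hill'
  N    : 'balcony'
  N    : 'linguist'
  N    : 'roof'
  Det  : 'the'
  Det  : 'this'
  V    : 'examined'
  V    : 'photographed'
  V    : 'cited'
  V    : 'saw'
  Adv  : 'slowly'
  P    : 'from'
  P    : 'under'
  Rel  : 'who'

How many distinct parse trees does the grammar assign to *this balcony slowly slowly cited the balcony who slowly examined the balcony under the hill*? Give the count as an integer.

7

Two of the 7 distinct bracketings:
[S [NP [Det this] [N balcony]] [VP [AdvP [Adv slowly]] [VP [AdvP [Adv slowly]] [VP [V cited] [NP [NP [NP [Det the] [N balcony]] [RelC [Rel who] [VP [AdvP [Adv slowly]] [VP [V examined] [NP [Det the] [N balcony]]]]]] [PP [P under] [NP [Det the] [N hill]]]]]]]]
[S [NP [Det this] [N balcony]] [VP [AdvP [Adv slowly]] [VP [AdvP [Adv slowly]] [VP [V cited] [NP [NP [Det the] [N balcony]] [RelC [Rel who] [VP [AdvP [Adv slowly]] [VP [V examined] [NP [NP [Det the] [N balcony]] [PP [P under] [NP [Det the] [N hill]]]]]]]]]]]]
The trees differ in how a recursive rule is bracketed over the same span.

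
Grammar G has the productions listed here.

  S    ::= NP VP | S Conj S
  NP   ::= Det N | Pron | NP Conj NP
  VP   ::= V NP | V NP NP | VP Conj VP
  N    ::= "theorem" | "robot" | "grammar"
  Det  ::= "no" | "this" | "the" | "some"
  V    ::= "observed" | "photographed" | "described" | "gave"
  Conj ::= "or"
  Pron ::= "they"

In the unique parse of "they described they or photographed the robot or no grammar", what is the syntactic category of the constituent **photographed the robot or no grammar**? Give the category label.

[S [NP [Pron they]] [VP [VP [V described] [NP [Pron they]]] [Conj or] [VP [V photographed] [NP [NP [Det the] [N robot]] [Conj or] [NP [Det no] [N grammar]]]]]]
The span 'photographed the robot or no grammar' is the VP node built by VP → V NP.

VP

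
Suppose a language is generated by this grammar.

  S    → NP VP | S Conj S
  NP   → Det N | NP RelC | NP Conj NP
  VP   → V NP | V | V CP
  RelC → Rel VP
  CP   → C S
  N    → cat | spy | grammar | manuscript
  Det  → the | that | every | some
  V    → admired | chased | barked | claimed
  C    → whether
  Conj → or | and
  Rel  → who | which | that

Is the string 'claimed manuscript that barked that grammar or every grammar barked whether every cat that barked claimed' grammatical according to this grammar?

Ungrammatical

A V word can never sit immediately before an N word in any string this grammar generates, so the substring 'claimed manuscript' rules out a derivation.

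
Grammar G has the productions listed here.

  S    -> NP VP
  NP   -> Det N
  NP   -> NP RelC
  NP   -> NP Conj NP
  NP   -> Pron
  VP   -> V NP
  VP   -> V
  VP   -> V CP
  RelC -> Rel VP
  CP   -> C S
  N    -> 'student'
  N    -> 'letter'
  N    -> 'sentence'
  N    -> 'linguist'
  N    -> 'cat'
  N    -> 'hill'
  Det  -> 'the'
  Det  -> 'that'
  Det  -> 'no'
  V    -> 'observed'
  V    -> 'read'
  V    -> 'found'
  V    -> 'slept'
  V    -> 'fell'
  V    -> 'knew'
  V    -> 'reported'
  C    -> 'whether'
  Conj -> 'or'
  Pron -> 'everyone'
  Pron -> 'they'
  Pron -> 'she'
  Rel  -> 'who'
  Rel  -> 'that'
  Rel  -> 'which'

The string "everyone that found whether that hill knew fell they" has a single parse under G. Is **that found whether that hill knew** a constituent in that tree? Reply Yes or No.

Yes

[S [NP [NP [Pron everyone]] [RelC [Rel that] [VP [V found] [CP [C whether] [S [NP [Det that] [N hill]] [VP [V knew]]]]]]] [VP [V fell] [NP [Pron they]]]]
The words 'that found whether that hill knew' are exhaustively dominated by a single RelC node (built by RelC → Rel VP), so they form a constituent.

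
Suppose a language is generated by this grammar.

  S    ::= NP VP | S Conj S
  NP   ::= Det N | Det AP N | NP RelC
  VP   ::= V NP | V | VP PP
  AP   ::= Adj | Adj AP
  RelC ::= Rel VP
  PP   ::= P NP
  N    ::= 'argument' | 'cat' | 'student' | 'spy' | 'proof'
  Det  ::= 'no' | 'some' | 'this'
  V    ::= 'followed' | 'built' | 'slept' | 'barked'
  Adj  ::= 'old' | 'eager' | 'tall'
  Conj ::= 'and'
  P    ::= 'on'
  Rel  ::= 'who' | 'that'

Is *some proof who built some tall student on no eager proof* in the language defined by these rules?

Ungrammatical

For S → NP VP, every NP-prefix leaves a non-VP remainder: after 'some proof' the remainder is not a VP; after 'some proof who built' the remainder is not a VP; after 'some proof who built some tall student' the remainder is not a VP. The alternative S rule S → S Conj S likewise has no satisfying split.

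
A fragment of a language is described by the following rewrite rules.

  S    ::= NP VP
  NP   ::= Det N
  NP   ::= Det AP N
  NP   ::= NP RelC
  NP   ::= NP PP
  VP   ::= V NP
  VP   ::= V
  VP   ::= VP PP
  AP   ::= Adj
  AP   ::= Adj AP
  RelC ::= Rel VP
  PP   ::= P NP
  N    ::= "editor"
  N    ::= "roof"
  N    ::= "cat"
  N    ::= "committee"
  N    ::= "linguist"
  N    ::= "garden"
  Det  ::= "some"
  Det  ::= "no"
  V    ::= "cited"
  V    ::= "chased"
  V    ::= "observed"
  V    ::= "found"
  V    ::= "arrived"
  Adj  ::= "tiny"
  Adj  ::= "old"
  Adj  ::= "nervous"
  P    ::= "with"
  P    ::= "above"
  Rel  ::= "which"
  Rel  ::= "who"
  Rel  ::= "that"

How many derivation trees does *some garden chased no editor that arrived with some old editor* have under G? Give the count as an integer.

Two of the 3 distinct bracketings:
[S [NP [Det some] [N garden]] [VP [V chased] [NP [NP [Det no] [N editor]] [RelC [Rel that] [VP [VP [V arrived]] [PP [P with] [NP [Det some] [AP [Adj old]] [N editor]]]]]]]]
[S [NP [Det some] [N garden]] [VP [V chased] [NP [NP [NP [Det no] [N editor]] [RelC [Rel that] [VP [V arrived]]]] [PP [P with] [NP [Det some] [AP [Adj old]] [N editor]]]]]]
The difference turns on whether NP → NP PP is used at the relevant span, versus an alternative expansion of NP.

3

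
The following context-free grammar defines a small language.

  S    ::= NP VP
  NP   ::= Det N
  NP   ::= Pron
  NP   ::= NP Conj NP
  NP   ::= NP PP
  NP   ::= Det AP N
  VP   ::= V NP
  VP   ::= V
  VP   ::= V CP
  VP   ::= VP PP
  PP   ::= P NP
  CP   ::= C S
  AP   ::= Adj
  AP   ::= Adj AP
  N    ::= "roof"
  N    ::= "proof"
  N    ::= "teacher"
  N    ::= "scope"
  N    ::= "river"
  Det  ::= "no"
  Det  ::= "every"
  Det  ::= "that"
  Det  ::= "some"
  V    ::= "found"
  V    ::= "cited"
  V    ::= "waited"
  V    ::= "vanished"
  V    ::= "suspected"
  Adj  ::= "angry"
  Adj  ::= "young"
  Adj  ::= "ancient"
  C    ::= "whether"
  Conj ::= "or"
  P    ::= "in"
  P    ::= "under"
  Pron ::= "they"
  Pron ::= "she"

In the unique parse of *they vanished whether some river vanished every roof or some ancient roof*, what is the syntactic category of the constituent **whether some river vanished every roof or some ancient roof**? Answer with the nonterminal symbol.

[S [NP [Pron they]] [VP [V vanished] [CP [C whether] [S [NP [Det some] [N river]] [VP [V vanished] [NP [NP [Det every] [N roof]] [Conj or] [NP [Det some] [AP [Adj ancient]] [N roof]]]]]]]]
The span 'whether some river vanished every roof or some ancient roof' is the CP node built by CP → C S.

CP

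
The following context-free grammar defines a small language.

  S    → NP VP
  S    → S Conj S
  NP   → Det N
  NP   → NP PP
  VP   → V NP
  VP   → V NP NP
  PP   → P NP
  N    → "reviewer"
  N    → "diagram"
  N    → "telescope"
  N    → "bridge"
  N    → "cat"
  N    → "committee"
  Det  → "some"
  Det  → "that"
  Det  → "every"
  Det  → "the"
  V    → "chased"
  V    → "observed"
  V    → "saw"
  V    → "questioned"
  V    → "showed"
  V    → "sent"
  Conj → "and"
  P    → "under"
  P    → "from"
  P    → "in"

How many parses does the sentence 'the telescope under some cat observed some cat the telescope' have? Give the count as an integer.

[S [NP [NP [Det the] [N telescope]] [PP [P under] [NP [Det some] [N cat]]]] [VP [V observed] [NP [Det some] [N cat]] [NP [Det the] [N telescope]]]]
No rule offers an alternative attachment or grouping for any span, so this is the only derivation.

1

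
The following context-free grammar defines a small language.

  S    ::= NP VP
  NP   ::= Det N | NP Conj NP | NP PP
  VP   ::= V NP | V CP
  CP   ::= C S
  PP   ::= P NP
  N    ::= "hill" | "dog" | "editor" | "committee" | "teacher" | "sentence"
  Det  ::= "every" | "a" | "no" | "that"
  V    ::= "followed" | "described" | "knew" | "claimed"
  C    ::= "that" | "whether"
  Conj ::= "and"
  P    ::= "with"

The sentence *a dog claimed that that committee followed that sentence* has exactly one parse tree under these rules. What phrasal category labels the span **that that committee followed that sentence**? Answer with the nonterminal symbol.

CP

S
  NP
    Det: a
    N: dog
  VP
    V: claimed
    CP
      C: that
      S
        NP
          Det: that
          N: committee
        VP
          V: followed
          NP
            Det: that
            N: sentence
The span 'that that committee followed that sentence' is the CP node built by CP → C S.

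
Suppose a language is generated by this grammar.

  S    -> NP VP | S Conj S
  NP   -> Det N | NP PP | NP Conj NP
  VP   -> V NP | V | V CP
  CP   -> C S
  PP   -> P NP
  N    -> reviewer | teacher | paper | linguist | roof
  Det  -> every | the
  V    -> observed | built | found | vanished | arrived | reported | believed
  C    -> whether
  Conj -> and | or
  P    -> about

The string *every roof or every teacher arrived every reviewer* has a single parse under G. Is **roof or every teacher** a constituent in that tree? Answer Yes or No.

No

[S [NP [NP [Det every] [N roof]] [Conj or] [NP [Det every] [N teacher]]] [VP [V arrived] [NP [Det every] [N reviewer]]]]
The smallest constituent containing 'roof or every teacher' is the NP spanning 'every roof or every teacher'; no single node in the tree dominates exactly the given words.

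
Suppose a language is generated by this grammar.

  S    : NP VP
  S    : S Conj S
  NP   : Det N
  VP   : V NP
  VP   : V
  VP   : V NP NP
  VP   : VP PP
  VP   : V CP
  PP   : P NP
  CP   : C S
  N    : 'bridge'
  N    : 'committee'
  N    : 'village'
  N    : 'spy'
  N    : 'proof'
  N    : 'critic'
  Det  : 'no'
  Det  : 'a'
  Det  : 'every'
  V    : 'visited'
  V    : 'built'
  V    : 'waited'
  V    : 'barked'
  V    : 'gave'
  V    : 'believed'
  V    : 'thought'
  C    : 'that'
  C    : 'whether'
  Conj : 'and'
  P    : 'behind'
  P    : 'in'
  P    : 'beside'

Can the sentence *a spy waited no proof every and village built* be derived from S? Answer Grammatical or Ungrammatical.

Ungrammatical

A Det word can never sit immediately before a Conj word in any string this grammar generates, so the substring 'every and' rules out a derivation.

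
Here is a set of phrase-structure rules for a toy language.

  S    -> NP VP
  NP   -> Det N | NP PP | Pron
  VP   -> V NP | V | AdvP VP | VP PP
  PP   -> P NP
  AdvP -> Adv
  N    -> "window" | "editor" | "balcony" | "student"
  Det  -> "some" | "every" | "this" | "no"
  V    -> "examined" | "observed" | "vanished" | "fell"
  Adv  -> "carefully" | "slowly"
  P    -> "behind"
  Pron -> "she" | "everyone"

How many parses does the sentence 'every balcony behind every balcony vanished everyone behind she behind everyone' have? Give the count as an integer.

5

Two of the 5 distinct bracketings:
[S [NP [NP [Det every] [N balcony]] [PP [P behind] [NP [Det every] [N balcony]]]] [VP [V vanished] [NP [NP [Pron everyone]] [PP [P behind] [NP [NP [Pron she]] [PP [P behind] [NP [Pron everyone]]]]]]]]
[S [NP [NP [Det every] [N balcony]] [PP [P behind] [NP [Det every] [N balcony]]]] [VP [V vanished] [NP [NP [NP [Pron everyone]] [PP [P behind] [NP [Pron she]]]] [PP [P behind] [NP [Pron everyone]]]]]]
The trees differ in how a recursive rule is bracketed over the same span.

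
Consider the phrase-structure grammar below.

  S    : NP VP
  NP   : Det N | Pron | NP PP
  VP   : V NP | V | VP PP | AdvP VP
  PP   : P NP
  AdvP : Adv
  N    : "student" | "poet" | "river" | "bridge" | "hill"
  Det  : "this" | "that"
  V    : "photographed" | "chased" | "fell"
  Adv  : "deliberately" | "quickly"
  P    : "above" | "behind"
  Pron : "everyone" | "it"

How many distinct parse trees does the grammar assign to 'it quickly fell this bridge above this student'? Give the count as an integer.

3

Two of the 3 distinct bracketings:
[S [NP [Pron it]] [VP [VP [AdvP [Adv quickly]] [VP [V fell] [NP [Det this] [N bridge]]]] [PP [P above] [NP [Det this] [N student]]]]]
[S [NP [Pron it]] [VP [AdvP [Adv quickly]] [VP [V fell] [NP [NP [Det this] [N bridge]] [PP [P above] [NP [Det this] [N student]]]]]]]
The difference turns on whether NP → NP PP is used at the relevant span, versus an alternative expansion of NP.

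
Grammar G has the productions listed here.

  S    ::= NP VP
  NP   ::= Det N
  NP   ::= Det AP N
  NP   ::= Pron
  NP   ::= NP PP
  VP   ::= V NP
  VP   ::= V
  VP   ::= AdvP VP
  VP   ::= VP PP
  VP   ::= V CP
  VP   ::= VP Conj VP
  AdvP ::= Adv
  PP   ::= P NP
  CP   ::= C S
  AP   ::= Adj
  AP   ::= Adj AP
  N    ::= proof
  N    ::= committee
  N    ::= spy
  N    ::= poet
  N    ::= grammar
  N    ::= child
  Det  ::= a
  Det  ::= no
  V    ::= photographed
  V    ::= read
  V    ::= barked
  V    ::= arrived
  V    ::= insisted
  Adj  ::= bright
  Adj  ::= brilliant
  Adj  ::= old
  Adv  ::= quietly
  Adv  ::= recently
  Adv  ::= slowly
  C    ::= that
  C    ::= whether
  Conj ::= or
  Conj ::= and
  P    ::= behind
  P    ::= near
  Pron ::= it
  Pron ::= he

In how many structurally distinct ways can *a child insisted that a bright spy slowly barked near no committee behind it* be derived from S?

Two of the 9 distinct bracketings:
[S [NP [Det a] [N child]] [VP [VP [V insisted] [CP [C that] [S [NP [Det a] [AP [Adj bright]] [N spy]] [VP [AdvP [Adv slowly]] [VP [V barked]]]]]] [PP [P near] [NP [NP [Det no] [N committee]] [PP [P behind] [NP [Pron it]]]]]]]
[S [NP [Det a] [N child]] [VP [VP [VP [V insisted] [CP [C that] [S [NP [Det a] [AP [Adj bright]] [N spy]] [VP [AdvP [Adv slowly]] [VP [V barked]]]]]] [PP [P near] [NP [Det no] [N committee]]]] [PP [P behind] [NP [Pron it]]]]]
The difference turns on whether NP → NP PP is used at the relevant span, versus an alternative expansion of NP.

9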